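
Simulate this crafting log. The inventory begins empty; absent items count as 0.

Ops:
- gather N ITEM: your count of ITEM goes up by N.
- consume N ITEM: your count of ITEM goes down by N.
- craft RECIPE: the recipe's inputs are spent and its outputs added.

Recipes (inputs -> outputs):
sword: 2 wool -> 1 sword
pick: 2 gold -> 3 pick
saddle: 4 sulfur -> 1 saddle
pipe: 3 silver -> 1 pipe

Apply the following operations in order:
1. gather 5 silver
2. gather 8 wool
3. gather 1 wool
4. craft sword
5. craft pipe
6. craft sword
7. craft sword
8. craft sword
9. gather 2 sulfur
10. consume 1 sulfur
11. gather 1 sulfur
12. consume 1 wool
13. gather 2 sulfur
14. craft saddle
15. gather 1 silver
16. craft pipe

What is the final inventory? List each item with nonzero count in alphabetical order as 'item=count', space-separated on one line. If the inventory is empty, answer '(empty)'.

Answer: pipe=2 saddle=1 sword=4

Derivation:
After 1 (gather 5 silver): silver=5
After 2 (gather 8 wool): silver=5 wool=8
After 3 (gather 1 wool): silver=5 wool=9
After 4 (craft sword): silver=5 sword=1 wool=7
After 5 (craft pipe): pipe=1 silver=2 sword=1 wool=7
After 6 (craft sword): pipe=1 silver=2 sword=2 wool=5
After 7 (craft sword): pipe=1 silver=2 sword=3 wool=3
After 8 (craft sword): pipe=1 silver=2 sword=4 wool=1
After 9 (gather 2 sulfur): pipe=1 silver=2 sulfur=2 sword=4 wool=1
After 10 (consume 1 sulfur): pipe=1 silver=2 sulfur=1 sword=4 wool=1
After 11 (gather 1 sulfur): pipe=1 silver=2 sulfur=2 sword=4 wool=1
After 12 (consume 1 wool): pipe=1 silver=2 sulfur=2 sword=4
After 13 (gather 2 sulfur): pipe=1 silver=2 sulfur=4 sword=4
After 14 (craft saddle): pipe=1 saddle=1 silver=2 sword=4
After 15 (gather 1 silver): pipe=1 saddle=1 silver=3 sword=4
After 16 (craft pipe): pipe=2 saddle=1 sword=4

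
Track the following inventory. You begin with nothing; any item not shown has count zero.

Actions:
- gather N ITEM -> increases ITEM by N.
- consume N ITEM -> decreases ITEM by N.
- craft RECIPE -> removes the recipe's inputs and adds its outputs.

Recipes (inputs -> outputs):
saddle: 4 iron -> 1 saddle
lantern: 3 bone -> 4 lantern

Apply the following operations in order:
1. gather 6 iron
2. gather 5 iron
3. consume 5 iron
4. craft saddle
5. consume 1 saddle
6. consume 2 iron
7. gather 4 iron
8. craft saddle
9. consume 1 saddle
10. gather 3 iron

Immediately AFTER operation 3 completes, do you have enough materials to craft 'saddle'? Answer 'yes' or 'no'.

After 1 (gather 6 iron): iron=6
After 2 (gather 5 iron): iron=11
After 3 (consume 5 iron): iron=6

Answer: yes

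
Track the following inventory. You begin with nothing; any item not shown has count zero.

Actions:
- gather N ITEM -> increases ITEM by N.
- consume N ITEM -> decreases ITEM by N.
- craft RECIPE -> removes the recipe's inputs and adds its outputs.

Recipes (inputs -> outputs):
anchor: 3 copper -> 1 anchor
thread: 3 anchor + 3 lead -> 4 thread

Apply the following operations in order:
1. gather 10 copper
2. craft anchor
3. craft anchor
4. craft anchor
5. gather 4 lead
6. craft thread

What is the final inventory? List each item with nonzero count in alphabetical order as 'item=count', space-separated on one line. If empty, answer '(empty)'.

Answer: copper=1 lead=1 thread=4

Derivation:
After 1 (gather 10 copper): copper=10
After 2 (craft anchor): anchor=1 copper=7
After 3 (craft anchor): anchor=2 copper=4
After 4 (craft anchor): anchor=3 copper=1
After 5 (gather 4 lead): anchor=3 copper=1 lead=4
After 6 (craft thread): copper=1 lead=1 thread=4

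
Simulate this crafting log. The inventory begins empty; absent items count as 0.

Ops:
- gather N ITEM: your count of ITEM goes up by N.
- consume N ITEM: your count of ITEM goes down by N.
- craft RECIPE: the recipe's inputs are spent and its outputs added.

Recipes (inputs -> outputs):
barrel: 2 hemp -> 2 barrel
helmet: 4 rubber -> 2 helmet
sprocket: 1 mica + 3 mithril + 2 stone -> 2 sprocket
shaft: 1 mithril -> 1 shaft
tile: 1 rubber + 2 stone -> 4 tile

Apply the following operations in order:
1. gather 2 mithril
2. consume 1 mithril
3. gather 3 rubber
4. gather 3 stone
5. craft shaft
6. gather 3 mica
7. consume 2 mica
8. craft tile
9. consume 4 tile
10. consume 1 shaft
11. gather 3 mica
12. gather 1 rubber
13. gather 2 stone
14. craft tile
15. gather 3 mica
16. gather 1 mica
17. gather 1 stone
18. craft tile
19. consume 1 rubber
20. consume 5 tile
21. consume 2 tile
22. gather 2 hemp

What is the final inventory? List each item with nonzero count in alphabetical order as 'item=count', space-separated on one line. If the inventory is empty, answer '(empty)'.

Answer: hemp=2 mica=8 tile=1

Derivation:
After 1 (gather 2 mithril): mithril=2
After 2 (consume 1 mithril): mithril=1
After 3 (gather 3 rubber): mithril=1 rubber=3
After 4 (gather 3 stone): mithril=1 rubber=3 stone=3
After 5 (craft shaft): rubber=3 shaft=1 stone=3
After 6 (gather 3 mica): mica=3 rubber=3 shaft=1 stone=3
After 7 (consume 2 mica): mica=1 rubber=3 shaft=1 stone=3
After 8 (craft tile): mica=1 rubber=2 shaft=1 stone=1 tile=4
After 9 (consume 4 tile): mica=1 rubber=2 shaft=1 stone=1
After 10 (consume 1 shaft): mica=1 rubber=2 stone=1
After 11 (gather 3 mica): mica=4 rubber=2 stone=1
After 12 (gather 1 rubber): mica=4 rubber=3 stone=1
After 13 (gather 2 stone): mica=4 rubber=3 stone=3
After 14 (craft tile): mica=4 rubber=2 stone=1 tile=4
After 15 (gather 3 mica): mica=7 rubber=2 stone=1 tile=4
After 16 (gather 1 mica): mica=8 rubber=2 stone=1 tile=4
After 17 (gather 1 stone): mica=8 rubber=2 stone=2 tile=4
After 18 (craft tile): mica=8 rubber=1 tile=8
After 19 (consume 1 rubber): mica=8 tile=8
After 20 (consume 5 tile): mica=8 tile=3
After 21 (consume 2 tile): mica=8 tile=1
After 22 (gather 2 hemp): hemp=2 mica=8 tile=1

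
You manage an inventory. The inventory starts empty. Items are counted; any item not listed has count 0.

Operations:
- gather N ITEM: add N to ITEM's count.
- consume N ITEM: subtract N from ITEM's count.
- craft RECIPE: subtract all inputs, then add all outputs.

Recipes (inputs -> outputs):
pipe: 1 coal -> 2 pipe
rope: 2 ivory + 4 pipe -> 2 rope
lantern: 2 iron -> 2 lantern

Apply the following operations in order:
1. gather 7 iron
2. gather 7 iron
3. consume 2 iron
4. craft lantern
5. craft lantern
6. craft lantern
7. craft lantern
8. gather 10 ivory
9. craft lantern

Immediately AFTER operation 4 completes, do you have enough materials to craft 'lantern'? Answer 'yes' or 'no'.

After 1 (gather 7 iron): iron=7
After 2 (gather 7 iron): iron=14
After 3 (consume 2 iron): iron=12
After 4 (craft lantern): iron=10 lantern=2

Answer: yes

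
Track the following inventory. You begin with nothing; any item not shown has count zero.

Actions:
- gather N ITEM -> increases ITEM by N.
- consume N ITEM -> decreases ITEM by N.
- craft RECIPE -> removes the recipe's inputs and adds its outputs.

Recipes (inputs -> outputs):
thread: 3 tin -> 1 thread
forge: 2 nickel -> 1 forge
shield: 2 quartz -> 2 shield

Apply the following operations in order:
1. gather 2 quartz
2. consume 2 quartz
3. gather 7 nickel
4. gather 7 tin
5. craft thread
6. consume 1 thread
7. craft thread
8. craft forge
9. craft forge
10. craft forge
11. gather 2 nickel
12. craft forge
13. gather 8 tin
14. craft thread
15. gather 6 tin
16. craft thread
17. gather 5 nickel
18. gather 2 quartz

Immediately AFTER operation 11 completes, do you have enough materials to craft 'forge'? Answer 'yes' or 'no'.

Answer: yes

Derivation:
After 1 (gather 2 quartz): quartz=2
After 2 (consume 2 quartz): (empty)
After 3 (gather 7 nickel): nickel=7
After 4 (gather 7 tin): nickel=7 tin=7
After 5 (craft thread): nickel=7 thread=1 tin=4
After 6 (consume 1 thread): nickel=7 tin=4
After 7 (craft thread): nickel=7 thread=1 tin=1
After 8 (craft forge): forge=1 nickel=5 thread=1 tin=1
After 9 (craft forge): forge=2 nickel=3 thread=1 tin=1
After 10 (craft forge): forge=3 nickel=1 thread=1 tin=1
After 11 (gather 2 nickel): forge=3 nickel=3 thread=1 tin=1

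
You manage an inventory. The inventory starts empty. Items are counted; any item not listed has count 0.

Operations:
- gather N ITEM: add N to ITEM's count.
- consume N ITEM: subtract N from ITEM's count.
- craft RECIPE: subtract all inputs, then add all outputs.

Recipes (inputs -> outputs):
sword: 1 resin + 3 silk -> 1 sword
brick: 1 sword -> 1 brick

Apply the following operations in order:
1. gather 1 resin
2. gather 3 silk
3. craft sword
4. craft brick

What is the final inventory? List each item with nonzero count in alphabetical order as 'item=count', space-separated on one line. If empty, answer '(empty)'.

After 1 (gather 1 resin): resin=1
After 2 (gather 3 silk): resin=1 silk=3
After 3 (craft sword): sword=1
After 4 (craft brick): brick=1

Answer: brick=1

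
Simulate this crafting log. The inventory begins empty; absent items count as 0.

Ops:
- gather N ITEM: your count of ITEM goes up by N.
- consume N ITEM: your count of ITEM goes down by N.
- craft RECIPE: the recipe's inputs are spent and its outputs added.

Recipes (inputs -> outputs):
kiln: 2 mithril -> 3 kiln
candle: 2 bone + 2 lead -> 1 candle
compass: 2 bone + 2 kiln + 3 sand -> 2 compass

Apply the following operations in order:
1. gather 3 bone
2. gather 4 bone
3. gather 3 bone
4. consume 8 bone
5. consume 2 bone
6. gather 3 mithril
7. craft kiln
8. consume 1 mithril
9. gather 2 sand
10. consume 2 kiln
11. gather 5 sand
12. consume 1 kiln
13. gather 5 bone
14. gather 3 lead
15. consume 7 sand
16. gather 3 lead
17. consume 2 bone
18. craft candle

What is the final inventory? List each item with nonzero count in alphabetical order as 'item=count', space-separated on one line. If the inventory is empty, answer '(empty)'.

After 1 (gather 3 bone): bone=3
After 2 (gather 4 bone): bone=7
After 3 (gather 3 bone): bone=10
After 4 (consume 8 bone): bone=2
After 5 (consume 2 bone): (empty)
After 6 (gather 3 mithril): mithril=3
After 7 (craft kiln): kiln=3 mithril=1
After 8 (consume 1 mithril): kiln=3
After 9 (gather 2 sand): kiln=3 sand=2
After 10 (consume 2 kiln): kiln=1 sand=2
After 11 (gather 5 sand): kiln=1 sand=7
After 12 (consume 1 kiln): sand=7
After 13 (gather 5 bone): bone=5 sand=7
After 14 (gather 3 lead): bone=5 lead=3 sand=7
After 15 (consume 7 sand): bone=5 lead=3
After 16 (gather 3 lead): bone=5 lead=6
After 17 (consume 2 bone): bone=3 lead=6
After 18 (craft candle): bone=1 candle=1 lead=4

Answer: bone=1 candle=1 lead=4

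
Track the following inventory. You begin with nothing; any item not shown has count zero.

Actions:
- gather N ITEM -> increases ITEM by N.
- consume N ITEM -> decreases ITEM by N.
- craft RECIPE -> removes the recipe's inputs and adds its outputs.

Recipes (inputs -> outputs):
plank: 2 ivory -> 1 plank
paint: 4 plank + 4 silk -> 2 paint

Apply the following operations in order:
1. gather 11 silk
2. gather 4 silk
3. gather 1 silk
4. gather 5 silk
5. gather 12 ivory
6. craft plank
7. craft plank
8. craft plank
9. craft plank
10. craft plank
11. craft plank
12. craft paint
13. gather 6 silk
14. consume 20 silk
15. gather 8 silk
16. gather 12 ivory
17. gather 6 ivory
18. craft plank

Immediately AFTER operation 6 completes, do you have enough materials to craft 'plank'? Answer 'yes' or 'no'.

Answer: yes

Derivation:
After 1 (gather 11 silk): silk=11
After 2 (gather 4 silk): silk=15
After 3 (gather 1 silk): silk=16
After 4 (gather 5 silk): silk=21
After 5 (gather 12 ivory): ivory=12 silk=21
After 6 (craft plank): ivory=10 plank=1 silk=21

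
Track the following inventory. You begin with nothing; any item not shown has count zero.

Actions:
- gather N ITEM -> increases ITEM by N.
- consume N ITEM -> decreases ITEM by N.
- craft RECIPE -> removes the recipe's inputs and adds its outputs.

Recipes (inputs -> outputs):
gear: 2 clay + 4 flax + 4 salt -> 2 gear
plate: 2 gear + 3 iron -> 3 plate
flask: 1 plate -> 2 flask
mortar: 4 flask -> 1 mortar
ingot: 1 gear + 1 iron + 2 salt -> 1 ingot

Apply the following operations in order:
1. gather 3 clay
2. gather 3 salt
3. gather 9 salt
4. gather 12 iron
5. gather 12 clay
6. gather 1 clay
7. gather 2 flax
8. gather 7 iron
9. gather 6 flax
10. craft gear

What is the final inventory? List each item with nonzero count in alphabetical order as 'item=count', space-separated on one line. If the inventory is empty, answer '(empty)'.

Answer: clay=14 flax=4 gear=2 iron=19 salt=8

Derivation:
After 1 (gather 3 clay): clay=3
After 2 (gather 3 salt): clay=3 salt=3
After 3 (gather 9 salt): clay=3 salt=12
After 4 (gather 12 iron): clay=3 iron=12 salt=12
After 5 (gather 12 clay): clay=15 iron=12 salt=12
After 6 (gather 1 clay): clay=16 iron=12 salt=12
After 7 (gather 2 flax): clay=16 flax=2 iron=12 salt=12
After 8 (gather 7 iron): clay=16 flax=2 iron=19 salt=12
After 9 (gather 6 flax): clay=16 flax=8 iron=19 salt=12
After 10 (craft gear): clay=14 flax=4 gear=2 iron=19 salt=8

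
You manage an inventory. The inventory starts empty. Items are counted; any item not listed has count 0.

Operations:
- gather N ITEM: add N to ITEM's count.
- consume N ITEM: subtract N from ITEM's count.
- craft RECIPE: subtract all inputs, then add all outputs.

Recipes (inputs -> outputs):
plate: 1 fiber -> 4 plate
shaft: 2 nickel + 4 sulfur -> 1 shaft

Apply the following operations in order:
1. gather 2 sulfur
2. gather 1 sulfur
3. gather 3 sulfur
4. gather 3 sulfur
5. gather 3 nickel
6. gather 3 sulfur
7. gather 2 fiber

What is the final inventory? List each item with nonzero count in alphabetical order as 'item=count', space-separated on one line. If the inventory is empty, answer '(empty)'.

Answer: fiber=2 nickel=3 sulfur=12

Derivation:
After 1 (gather 2 sulfur): sulfur=2
After 2 (gather 1 sulfur): sulfur=3
After 3 (gather 3 sulfur): sulfur=6
After 4 (gather 3 sulfur): sulfur=9
After 5 (gather 3 nickel): nickel=3 sulfur=9
After 6 (gather 3 sulfur): nickel=3 sulfur=12
After 7 (gather 2 fiber): fiber=2 nickel=3 sulfur=12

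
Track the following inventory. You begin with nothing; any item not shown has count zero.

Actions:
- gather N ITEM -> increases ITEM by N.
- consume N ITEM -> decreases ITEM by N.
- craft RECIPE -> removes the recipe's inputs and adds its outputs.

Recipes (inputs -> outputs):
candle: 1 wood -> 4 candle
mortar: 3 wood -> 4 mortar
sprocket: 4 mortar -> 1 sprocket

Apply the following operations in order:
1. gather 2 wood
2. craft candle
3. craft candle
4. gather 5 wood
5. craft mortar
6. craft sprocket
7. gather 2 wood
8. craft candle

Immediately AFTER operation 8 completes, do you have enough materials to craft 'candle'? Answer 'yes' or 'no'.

After 1 (gather 2 wood): wood=2
After 2 (craft candle): candle=4 wood=1
After 3 (craft candle): candle=8
After 4 (gather 5 wood): candle=8 wood=5
After 5 (craft mortar): candle=8 mortar=4 wood=2
After 6 (craft sprocket): candle=8 sprocket=1 wood=2
After 7 (gather 2 wood): candle=8 sprocket=1 wood=4
After 8 (craft candle): candle=12 sprocket=1 wood=3

Answer: yes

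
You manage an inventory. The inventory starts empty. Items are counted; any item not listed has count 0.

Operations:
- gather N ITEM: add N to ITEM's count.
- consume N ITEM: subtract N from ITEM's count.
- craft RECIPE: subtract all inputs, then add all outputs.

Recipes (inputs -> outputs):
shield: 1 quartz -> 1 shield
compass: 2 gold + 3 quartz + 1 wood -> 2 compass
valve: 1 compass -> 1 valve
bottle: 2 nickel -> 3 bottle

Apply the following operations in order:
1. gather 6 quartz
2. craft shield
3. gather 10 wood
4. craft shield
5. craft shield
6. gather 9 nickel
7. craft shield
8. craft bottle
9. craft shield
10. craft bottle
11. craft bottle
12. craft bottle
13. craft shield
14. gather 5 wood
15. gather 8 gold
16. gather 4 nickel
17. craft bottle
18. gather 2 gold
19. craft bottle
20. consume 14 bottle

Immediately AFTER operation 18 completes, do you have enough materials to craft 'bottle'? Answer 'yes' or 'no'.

After 1 (gather 6 quartz): quartz=6
After 2 (craft shield): quartz=5 shield=1
After 3 (gather 10 wood): quartz=5 shield=1 wood=10
After 4 (craft shield): quartz=4 shield=2 wood=10
After 5 (craft shield): quartz=3 shield=3 wood=10
After 6 (gather 9 nickel): nickel=9 quartz=3 shield=3 wood=10
After 7 (craft shield): nickel=9 quartz=2 shield=4 wood=10
After 8 (craft bottle): bottle=3 nickel=7 quartz=2 shield=4 wood=10
After 9 (craft shield): bottle=3 nickel=7 quartz=1 shield=5 wood=10
After 10 (craft bottle): bottle=6 nickel=5 quartz=1 shield=5 wood=10
After 11 (craft bottle): bottle=9 nickel=3 quartz=1 shield=5 wood=10
After 12 (craft bottle): bottle=12 nickel=1 quartz=1 shield=5 wood=10
After 13 (craft shield): bottle=12 nickel=1 shield=6 wood=10
After 14 (gather 5 wood): bottle=12 nickel=1 shield=6 wood=15
After 15 (gather 8 gold): bottle=12 gold=8 nickel=1 shield=6 wood=15
After 16 (gather 4 nickel): bottle=12 gold=8 nickel=5 shield=6 wood=15
After 17 (craft bottle): bottle=15 gold=8 nickel=3 shield=6 wood=15
After 18 (gather 2 gold): bottle=15 gold=10 nickel=3 shield=6 wood=15

Answer: yes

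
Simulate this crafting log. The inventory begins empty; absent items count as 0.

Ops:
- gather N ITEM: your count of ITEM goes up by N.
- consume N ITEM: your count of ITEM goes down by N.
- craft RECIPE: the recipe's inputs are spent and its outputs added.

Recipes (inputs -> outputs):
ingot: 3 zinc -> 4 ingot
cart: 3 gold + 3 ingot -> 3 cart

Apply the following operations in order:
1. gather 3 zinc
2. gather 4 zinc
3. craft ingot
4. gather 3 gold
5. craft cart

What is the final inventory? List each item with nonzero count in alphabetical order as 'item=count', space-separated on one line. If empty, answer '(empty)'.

After 1 (gather 3 zinc): zinc=3
After 2 (gather 4 zinc): zinc=7
After 3 (craft ingot): ingot=4 zinc=4
After 4 (gather 3 gold): gold=3 ingot=4 zinc=4
After 5 (craft cart): cart=3 ingot=1 zinc=4

Answer: cart=3 ingot=1 zinc=4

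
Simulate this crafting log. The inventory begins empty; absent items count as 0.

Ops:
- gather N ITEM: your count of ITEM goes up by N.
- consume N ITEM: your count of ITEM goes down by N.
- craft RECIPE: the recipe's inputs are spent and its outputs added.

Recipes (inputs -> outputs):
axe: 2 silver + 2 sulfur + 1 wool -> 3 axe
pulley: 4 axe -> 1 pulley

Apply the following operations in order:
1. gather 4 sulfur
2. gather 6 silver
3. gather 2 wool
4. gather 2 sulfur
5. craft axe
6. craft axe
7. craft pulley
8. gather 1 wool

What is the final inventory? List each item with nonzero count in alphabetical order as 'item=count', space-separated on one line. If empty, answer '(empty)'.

After 1 (gather 4 sulfur): sulfur=4
After 2 (gather 6 silver): silver=6 sulfur=4
After 3 (gather 2 wool): silver=6 sulfur=4 wool=2
After 4 (gather 2 sulfur): silver=6 sulfur=6 wool=2
After 5 (craft axe): axe=3 silver=4 sulfur=4 wool=1
After 6 (craft axe): axe=6 silver=2 sulfur=2
After 7 (craft pulley): axe=2 pulley=1 silver=2 sulfur=2
After 8 (gather 1 wool): axe=2 pulley=1 silver=2 sulfur=2 wool=1

Answer: axe=2 pulley=1 silver=2 sulfur=2 wool=1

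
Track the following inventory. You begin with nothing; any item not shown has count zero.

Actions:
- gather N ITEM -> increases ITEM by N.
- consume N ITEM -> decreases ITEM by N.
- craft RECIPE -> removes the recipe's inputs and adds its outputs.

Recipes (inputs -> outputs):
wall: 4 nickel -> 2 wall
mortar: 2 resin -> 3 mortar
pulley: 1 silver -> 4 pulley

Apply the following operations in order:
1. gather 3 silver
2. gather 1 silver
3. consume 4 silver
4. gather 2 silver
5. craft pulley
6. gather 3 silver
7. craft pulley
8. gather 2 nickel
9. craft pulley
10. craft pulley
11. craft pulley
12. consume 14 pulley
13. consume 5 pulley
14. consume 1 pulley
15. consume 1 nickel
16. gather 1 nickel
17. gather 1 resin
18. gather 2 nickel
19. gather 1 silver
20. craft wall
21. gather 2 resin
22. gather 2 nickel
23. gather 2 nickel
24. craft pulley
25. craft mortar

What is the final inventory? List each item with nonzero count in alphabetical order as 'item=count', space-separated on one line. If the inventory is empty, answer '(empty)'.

After 1 (gather 3 silver): silver=3
After 2 (gather 1 silver): silver=4
After 3 (consume 4 silver): (empty)
After 4 (gather 2 silver): silver=2
After 5 (craft pulley): pulley=4 silver=1
After 6 (gather 3 silver): pulley=4 silver=4
After 7 (craft pulley): pulley=8 silver=3
After 8 (gather 2 nickel): nickel=2 pulley=8 silver=3
After 9 (craft pulley): nickel=2 pulley=12 silver=2
After 10 (craft pulley): nickel=2 pulley=16 silver=1
After 11 (craft pulley): nickel=2 pulley=20
After 12 (consume 14 pulley): nickel=2 pulley=6
After 13 (consume 5 pulley): nickel=2 pulley=1
After 14 (consume 1 pulley): nickel=2
After 15 (consume 1 nickel): nickel=1
After 16 (gather 1 nickel): nickel=2
After 17 (gather 1 resin): nickel=2 resin=1
After 18 (gather 2 nickel): nickel=4 resin=1
After 19 (gather 1 silver): nickel=4 resin=1 silver=1
After 20 (craft wall): resin=1 silver=1 wall=2
After 21 (gather 2 resin): resin=3 silver=1 wall=2
After 22 (gather 2 nickel): nickel=2 resin=3 silver=1 wall=2
After 23 (gather 2 nickel): nickel=4 resin=3 silver=1 wall=2
After 24 (craft pulley): nickel=4 pulley=4 resin=3 wall=2
After 25 (craft mortar): mortar=3 nickel=4 pulley=4 resin=1 wall=2

Answer: mortar=3 nickel=4 pulley=4 resin=1 wall=2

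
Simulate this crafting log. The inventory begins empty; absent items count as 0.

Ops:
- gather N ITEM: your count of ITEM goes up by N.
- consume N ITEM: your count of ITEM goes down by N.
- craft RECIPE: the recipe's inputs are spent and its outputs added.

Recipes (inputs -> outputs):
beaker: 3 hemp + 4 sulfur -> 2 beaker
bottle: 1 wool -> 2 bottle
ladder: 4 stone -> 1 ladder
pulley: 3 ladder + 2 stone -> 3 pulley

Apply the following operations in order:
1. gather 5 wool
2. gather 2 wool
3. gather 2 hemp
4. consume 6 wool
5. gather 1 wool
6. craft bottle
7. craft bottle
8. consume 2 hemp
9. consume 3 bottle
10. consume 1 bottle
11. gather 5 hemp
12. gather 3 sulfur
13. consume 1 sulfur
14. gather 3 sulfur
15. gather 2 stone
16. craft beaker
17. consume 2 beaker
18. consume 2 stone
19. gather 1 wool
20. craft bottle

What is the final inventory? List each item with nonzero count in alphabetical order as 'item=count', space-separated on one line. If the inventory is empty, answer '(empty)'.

After 1 (gather 5 wool): wool=5
After 2 (gather 2 wool): wool=7
After 3 (gather 2 hemp): hemp=2 wool=7
After 4 (consume 6 wool): hemp=2 wool=1
After 5 (gather 1 wool): hemp=2 wool=2
After 6 (craft bottle): bottle=2 hemp=2 wool=1
After 7 (craft bottle): bottle=4 hemp=2
After 8 (consume 2 hemp): bottle=4
After 9 (consume 3 bottle): bottle=1
After 10 (consume 1 bottle): (empty)
After 11 (gather 5 hemp): hemp=5
After 12 (gather 3 sulfur): hemp=5 sulfur=3
After 13 (consume 1 sulfur): hemp=5 sulfur=2
After 14 (gather 3 sulfur): hemp=5 sulfur=5
After 15 (gather 2 stone): hemp=5 stone=2 sulfur=5
After 16 (craft beaker): beaker=2 hemp=2 stone=2 sulfur=1
After 17 (consume 2 beaker): hemp=2 stone=2 sulfur=1
After 18 (consume 2 stone): hemp=2 sulfur=1
After 19 (gather 1 wool): hemp=2 sulfur=1 wool=1
After 20 (craft bottle): bottle=2 hemp=2 sulfur=1

Answer: bottle=2 hemp=2 sulfur=1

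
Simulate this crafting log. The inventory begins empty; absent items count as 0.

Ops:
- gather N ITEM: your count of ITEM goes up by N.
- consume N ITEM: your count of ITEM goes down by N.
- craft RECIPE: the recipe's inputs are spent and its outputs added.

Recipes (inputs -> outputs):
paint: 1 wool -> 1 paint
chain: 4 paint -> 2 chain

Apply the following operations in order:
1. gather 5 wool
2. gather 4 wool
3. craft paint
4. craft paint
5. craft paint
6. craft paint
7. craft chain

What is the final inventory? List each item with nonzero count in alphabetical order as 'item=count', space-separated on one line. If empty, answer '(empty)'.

After 1 (gather 5 wool): wool=5
After 2 (gather 4 wool): wool=9
After 3 (craft paint): paint=1 wool=8
After 4 (craft paint): paint=2 wool=7
After 5 (craft paint): paint=3 wool=6
After 6 (craft paint): paint=4 wool=5
After 7 (craft chain): chain=2 wool=5

Answer: chain=2 wool=5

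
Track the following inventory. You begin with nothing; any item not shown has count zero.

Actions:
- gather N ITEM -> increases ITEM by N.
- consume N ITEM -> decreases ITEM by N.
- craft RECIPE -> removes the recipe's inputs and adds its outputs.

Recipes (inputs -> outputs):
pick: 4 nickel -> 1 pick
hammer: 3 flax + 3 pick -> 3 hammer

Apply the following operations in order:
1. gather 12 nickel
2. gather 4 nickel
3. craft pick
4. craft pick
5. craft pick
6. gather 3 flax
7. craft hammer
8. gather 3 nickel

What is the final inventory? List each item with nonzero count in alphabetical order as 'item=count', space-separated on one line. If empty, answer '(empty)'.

After 1 (gather 12 nickel): nickel=12
After 2 (gather 4 nickel): nickel=16
After 3 (craft pick): nickel=12 pick=1
After 4 (craft pick): nickel=8 pick=2
After 5 (craft pick): nickel=4 pick=3
After 6 (gather 3 flax): flax=3 nickel=4 pick=3
After 7 (craft hammer): hammer=3 nickel=4
After 8 (gather 3 nickel): hammer=3 nickel=7

Answer: hammer=3 nickel=7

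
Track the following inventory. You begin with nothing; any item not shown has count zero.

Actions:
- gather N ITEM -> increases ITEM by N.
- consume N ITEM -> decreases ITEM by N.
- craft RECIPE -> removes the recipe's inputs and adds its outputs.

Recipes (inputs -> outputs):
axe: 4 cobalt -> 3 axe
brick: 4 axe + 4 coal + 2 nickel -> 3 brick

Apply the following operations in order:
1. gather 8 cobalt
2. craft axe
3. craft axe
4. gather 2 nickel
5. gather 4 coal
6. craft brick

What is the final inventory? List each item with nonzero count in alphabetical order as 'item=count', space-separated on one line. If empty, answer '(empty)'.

After 1 (gather 8 cobalt): cobalt=8
After 2 (craft axe): axe=3 cobalt=4
After 3 (craft axe): axe=6
After 4 (gather 2 nickel): axe=6 nickel=2
After 5 (gather 4 coal): axe=6 coal=4 nickel=2
After 6 (craft brick): axe=2 brick=3

Answer: axe=2 brick=3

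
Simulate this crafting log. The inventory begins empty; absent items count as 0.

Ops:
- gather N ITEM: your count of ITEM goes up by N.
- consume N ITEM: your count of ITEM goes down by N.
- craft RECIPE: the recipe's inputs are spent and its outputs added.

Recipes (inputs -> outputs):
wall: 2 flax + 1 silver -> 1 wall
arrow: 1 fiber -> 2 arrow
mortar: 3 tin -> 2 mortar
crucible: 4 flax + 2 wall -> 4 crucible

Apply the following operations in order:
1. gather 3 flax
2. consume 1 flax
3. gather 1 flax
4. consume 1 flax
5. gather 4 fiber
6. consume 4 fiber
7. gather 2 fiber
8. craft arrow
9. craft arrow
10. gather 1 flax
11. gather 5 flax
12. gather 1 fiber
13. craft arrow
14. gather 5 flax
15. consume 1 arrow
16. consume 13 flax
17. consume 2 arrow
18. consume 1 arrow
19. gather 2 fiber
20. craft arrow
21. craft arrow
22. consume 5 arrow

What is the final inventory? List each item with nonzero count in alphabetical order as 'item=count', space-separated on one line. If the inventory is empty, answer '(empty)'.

After 1 (gather 3 flax): flax=3
After 2 (consume 1 flax): flax=2
After 3 (gather 1 flax): flax=3
After 4 (consume 1 flax): flax=2
After 5 (gather 4 fiber): fiber=4 flax=2
After 6 (consume 4 fiber): flax=2
After 7 (gather 2 fiber): fiber=2 flax=2
After 8 (craft arrow): arrow=2 fiber=1 flax=2
After 9 (craft arrow): arrow=4 flax=2
After 10 (gather 1 flax): arrow=4 flax=3
After 11 (gather 5 flax): arrow=4 flax=8
After 12 (gather 1 fiber): arrow=4 fiber=1 flax=8
After 13 (craft arrow): arrow=6 flax=8
After 14 (gather 5 flax): arrow=6 flax=13
After 15 (consume 1 arrow): arrow=5 flax=13
After 16 (consume 13 flax): arrow=5
After 17 (consume 2 arrow): arrow=3
After 18 (consume 1 arrow): arrow=2
After 19 (gather 2 fiber): arrow=2 fiber=2
After 20 (craft arrow): arrow=4 fiber=1
After 21 (craft arrow): arrow=6
After 22 (consume 5 arrow): arrow=1

Answer: arrow=1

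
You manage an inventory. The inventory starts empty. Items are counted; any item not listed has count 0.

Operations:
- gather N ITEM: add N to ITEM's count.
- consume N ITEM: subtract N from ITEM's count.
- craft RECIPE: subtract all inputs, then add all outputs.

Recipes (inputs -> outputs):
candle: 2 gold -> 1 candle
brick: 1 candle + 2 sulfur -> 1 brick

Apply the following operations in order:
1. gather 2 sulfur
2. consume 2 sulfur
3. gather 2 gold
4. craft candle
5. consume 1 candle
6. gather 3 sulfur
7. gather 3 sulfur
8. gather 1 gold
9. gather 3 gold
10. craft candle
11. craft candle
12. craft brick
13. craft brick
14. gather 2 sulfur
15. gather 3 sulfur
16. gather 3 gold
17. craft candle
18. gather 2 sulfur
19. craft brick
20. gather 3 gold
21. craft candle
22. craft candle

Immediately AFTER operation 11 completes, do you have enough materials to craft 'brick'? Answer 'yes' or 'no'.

After 1 (gather 2 sulfur): sulfur=2
After 2 (consume 2 sulfur): (empty)
After 3 (gather 2 gold): gold=2
After 4 (craft candle): candle=1
After 5 (consume 1 candle): (empty)
After 6 (gather 3 sulfur): sulfur=3
After 7 (gather 3 sulfur): sulfur=6
After 8 (gather 1 gold): gold=1 sulfur=6
After 9 (gather 3 gold): gold=4 sulfur=6
After 10 (craft candle): candle=1 gold=2 sulfur=6
After 11 (craft candle): candle=2 sulfur=6

Answer: yes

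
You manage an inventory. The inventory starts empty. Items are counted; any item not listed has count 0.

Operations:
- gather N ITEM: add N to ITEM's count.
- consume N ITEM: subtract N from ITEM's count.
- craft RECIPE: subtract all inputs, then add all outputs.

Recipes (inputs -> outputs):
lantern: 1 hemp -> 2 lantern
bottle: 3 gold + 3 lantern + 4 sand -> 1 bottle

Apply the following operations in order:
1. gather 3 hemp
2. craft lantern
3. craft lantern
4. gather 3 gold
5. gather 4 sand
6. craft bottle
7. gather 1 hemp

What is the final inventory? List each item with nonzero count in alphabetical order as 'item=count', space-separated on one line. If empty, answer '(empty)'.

After 1 (gather 3 hemp): hemp=3
After 2 (craft lantern): hemp=2 lantern=2
After 3 (craft lantern): hemp=1 lantern=4
After 4 (gather 3 gold): gold=3 hemp=1 lantern=4
After 5 (gather 4 sand): gold=3 hemp=1 lantern=4 sand=4
After 6 (craft bottle): bottle=1 hemp=1 lantern=1
After 7 (gather 1 hemp): bottle=1 hemp=2 lantern=1

Answer: bottle=1 hemp=2 lantern=1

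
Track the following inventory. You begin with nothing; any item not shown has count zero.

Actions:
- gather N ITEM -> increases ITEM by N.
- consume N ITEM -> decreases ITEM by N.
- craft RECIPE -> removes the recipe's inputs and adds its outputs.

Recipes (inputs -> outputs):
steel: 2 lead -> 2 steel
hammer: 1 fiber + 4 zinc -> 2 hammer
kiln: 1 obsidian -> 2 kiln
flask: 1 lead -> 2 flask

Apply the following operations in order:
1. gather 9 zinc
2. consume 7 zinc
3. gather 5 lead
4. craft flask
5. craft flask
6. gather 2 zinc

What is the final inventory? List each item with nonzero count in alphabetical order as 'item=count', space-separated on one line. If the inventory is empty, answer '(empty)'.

Answer: flask=4 lead=3 zinc=4

Derivation:
After 1 (gather 9 zinc): zinc=9
After 2 (consume 7 zinc): zinc=2
After 3 (gather 5 lead): lead=5 zinc=2
After 4 (craft flask): flask=2 lead=4 zinc=2
After 5 (craft flask): flask=4 lead=3 zinc=2
After 6 (gather 2 zinc): flask=4 lead=3 zinc=4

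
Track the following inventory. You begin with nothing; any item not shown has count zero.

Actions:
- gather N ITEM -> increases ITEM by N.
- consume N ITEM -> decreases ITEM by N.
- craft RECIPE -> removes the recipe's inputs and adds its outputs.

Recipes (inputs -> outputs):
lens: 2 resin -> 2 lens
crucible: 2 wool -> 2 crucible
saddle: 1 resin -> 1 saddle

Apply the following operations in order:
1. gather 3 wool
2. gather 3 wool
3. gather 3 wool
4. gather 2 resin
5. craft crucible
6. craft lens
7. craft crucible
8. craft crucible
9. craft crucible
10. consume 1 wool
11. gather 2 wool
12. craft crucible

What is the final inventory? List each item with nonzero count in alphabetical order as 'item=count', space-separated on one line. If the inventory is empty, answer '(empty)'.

After 1 (gather 3 wool): wool=3
After 2 (gather 3 wool): wool=6
After 3 (gather 3 wool): wool=9
After 4 (gather 2 resin): resin=2 wool=9
After 5 (craft crucible): crucible=2 resin=2 wool=7
After 6 (craft lens): crucible=2 lens=2 wool=7
After 7 (craft crucible): crucible=4 lens=2 wool=5
After 8 (craft crucible): crucible=6 lens=2 wool=3
After 9 (craft crucible): crucible=8 lens=2 wool=1
After 10 (consume 1 wool): crucible=8 lens=2
After 11 (gather 2 wool): crucible=8 lens=2 wool=2
After 12 (craft crucible): crucible=10 lens=2

Answer: crucible=10 lens=2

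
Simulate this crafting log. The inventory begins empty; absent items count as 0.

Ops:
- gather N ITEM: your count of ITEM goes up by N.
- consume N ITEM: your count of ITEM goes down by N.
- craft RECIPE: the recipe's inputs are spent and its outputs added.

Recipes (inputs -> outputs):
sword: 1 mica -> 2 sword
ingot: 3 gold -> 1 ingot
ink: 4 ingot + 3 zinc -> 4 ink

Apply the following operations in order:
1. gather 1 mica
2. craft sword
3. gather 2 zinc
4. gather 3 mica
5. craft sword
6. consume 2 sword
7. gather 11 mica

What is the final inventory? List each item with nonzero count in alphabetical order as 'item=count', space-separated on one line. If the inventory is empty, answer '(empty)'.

Answer: mica=13 sword=2 zinc=2

Derivation:
After 1 (gather 1 mica): mica=1
After 2 (craft sword): sword=2
After 3 (gather 2 zinc): sword=2 zinc=2
After 4 (gather 3 mica): mica=3 sword=2 zinc=2
After 5 (craft sword): mica=2 sword=4 zinc=2
After 6 (consume 2 sword): mica=2 sword=2 zinc=2
After 7 (gather 11 mica): mica=13 sword=2 zinc=2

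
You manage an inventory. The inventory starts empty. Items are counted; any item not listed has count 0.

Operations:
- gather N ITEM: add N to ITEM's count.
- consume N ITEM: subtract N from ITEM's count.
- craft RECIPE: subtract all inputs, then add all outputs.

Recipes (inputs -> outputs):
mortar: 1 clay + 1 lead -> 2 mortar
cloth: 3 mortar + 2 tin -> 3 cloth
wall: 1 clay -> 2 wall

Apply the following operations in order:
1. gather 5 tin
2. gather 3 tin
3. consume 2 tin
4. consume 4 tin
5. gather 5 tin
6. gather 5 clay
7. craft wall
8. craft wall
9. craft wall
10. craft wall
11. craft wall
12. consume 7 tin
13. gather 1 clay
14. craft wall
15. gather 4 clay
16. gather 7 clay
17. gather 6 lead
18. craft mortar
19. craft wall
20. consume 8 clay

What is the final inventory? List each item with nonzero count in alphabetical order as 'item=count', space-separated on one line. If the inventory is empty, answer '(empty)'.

After 1 (gather 5 tin): tin=5
After 2 (gather 3 tin): tin=8
After 3 (consume 2 tin): tin=6
After 4 (consume 4 tin): tin=2
After 5 (gather 5 tin): tin=7
After 6 (gather 5 clay): clay=5 tin=7
After 7 (craft wall): clay=4 tin=7 wall=2
After 8 (craft wall): clay=3 tin=7 wall=4
After 9 (craft wall): clay=2 tin=7 wall=6
After 10 (craft wall): clay=1 tin=7 wall=8
After 11 (craft wall): tin=7 wall=10
After 12 (consume 7 tin): wall=10
After 13 (gather 1 clay): clay=1 wall=10
After 14 (craft wall): wall=12
After 15 (gather 4 clay): clay=4 wall=12
After 16 (gather 7 clay): clay=11 wall=12
After 17 (gather 6 lead): clay=11 lead=6 wall=12
After 18 (craft mortar): clay=10 lead=5 mortar=2 wall=12
After 19 (craft wall): clay=9 lead=5 mortar=2 wall=14
After 20 (consume 8 clay): clay=1 lead=5 mortar=2 wall=14

Answer: clay=1 lead=5 mortar=2 wall=14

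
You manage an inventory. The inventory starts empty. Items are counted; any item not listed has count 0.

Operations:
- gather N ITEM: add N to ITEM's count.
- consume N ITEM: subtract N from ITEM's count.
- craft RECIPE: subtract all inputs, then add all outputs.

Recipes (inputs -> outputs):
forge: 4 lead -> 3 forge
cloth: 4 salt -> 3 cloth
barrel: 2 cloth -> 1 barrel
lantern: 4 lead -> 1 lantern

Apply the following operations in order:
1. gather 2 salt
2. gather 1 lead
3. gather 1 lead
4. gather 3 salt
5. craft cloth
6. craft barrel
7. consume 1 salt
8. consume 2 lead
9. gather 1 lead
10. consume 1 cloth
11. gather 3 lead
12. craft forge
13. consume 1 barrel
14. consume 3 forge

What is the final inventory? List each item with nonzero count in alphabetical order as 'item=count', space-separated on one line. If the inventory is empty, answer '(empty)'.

Answer: (empty)

Derivation:
After 1 (gather 2 salt): salt=2
After 2 (gather 1 lead): lead=1 salt=2
After 3 (gather 1 lead): lead=2 salt=2
After 4 (gather 3 salt): lead=2 salt=5
After 5 (craft cloth): cloth=3 lead=2 salt=1
After 6 (craft barrel): barrel=1 cloth=1 lead=2 salt=1
After 7 (consume 1 salt): barrel=1 cloth=1 lead=2
After 8 (consume 2 lead): barrel=1 cloth=1
After 9 (gather 1 lead): barrel=1 cloth=1 lead=1
After 10 (consume 1 cloth): barrel=1 lead=1
After 11 (gather 3 lead): barrel=1 lead=4
After 12 (craft forge): barrel=1 forge=3
After 13 (consume 1 barrel): forge=3
After 14 (consume 3 forge): (empty)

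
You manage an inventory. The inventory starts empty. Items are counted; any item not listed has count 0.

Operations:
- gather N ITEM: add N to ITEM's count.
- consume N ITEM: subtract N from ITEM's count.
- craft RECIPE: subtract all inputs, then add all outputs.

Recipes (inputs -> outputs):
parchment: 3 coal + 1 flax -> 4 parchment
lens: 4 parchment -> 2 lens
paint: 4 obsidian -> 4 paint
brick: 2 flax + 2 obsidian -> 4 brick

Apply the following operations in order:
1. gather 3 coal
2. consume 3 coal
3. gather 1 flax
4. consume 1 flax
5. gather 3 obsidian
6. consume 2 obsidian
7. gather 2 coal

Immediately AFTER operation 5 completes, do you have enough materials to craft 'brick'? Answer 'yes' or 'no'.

After 1 (gather 3 coal): coal=3
After 2 (consume 3 coal): (empty)
After 3 (gather 1 flax): flax=1
After 4 (consume 1 flax): (empty)
After 5 (gather 3 obsidian): obsidian=3

Answer: no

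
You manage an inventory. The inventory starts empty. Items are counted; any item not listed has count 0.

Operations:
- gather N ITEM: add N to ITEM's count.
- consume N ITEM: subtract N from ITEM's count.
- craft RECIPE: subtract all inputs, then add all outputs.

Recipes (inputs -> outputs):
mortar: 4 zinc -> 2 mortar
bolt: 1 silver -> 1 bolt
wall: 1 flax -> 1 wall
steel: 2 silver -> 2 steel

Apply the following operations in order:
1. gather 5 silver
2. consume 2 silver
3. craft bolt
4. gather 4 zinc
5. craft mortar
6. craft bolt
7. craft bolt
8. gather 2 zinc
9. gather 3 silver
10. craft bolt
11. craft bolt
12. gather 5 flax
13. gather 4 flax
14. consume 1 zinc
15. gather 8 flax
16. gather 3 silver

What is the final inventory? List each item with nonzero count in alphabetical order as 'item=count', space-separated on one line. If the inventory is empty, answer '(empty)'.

Answer: bolt=5 flax=17 mortar=2 silver=4 zinc=1

Derivation:
After 1 (gather 5 silver): silver=5
After 2 (consume 2 silver): silver=3
After 3 (craft bolt): bolt=1 silver=2
After 4 (gather 4 zinc): bolt=1 silver=2 zinc=4
After 5 (craft mortar): bolt=1 mortar=2 silver=2
After 6 (craft bolt): bolt=2 mortar=2 silver=1
After 7 (craft bolt): bolt=3 mortar=2
After 8 (gather 2 zinc): bolt=3 mortar=2 zinc=2
After 9 (gather 3 silver): bolt=3 mortar=2 silver=3 zinc=2
After 10 (craft bolt): bolt=4 mortar=2 silver=2 zinc=2
After 11 (craft bolt): bolt=5 mortar=2 silver=1 zinc=2
After 12 (gather 5 flax): bolt=5 flax=5 mortar=2 silver=1 zinc=2
After 13 (gather 4 flax): bolt=5 flax=9 mortar=2 silver=1 zinc=2
After 14 (consume 1 zinc): bolt=5 flax=9 mortar=2 silver=1 zinc=1
After 15 (gather 8 flax): bolt=5 flax=17 mortar=2 silver=1 zinc=1
After 16 (gather 3 silver): bolt=5 flax=17 mortar=2 silver=4 zinc=1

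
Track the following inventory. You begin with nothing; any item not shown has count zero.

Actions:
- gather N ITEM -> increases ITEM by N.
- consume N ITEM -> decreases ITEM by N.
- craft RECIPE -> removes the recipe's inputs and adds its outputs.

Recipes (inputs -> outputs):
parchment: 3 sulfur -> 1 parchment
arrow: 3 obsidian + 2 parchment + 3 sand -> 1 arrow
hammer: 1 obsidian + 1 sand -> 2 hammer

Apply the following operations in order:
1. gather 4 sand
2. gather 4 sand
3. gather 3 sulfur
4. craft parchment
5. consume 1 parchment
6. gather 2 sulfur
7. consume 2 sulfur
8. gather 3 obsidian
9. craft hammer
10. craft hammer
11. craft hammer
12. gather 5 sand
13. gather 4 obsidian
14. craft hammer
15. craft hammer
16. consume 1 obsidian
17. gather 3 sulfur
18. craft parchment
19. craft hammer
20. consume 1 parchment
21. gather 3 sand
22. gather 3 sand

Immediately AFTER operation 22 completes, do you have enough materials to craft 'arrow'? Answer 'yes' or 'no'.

Answer: no

Derivation:
After 1 (gather 4 sand): sand=4
After 2 (gather 4 sand): sand=8
After 3 (gather 3 sulfur): sand=8 sulfur=3
After 4 (craft parchment): parchment=1 sand=8
After 5 (consume 1 parchment): sand=8
After 6 (gather 2 sulfur): sand=8 sulfur=2
After 7 (consume 2 sulfur): sand=8
After 8 (gather 3 obsidian): obsidian=3 sand=8
After 9 (craft hammer): hammer=2 obsidian=2 sand=7
After 10 (craft hammer): hammer=4 obsidian=1 sand=6
After 11 (craft hammer): hammer=6 sand=5
After 12 (gather 5 sand): hammer=6 sand=10
After 13 (gather 4 obsidian): hammer=6 obsidian=4 sand=10
After 14 (craft hammer): hammer=8 obsidian=3 sand=9
After 15 (craft hammer): hammer=10 obsidian=2 sand=8
After 16 (consume 1 obsidian): hammer=10 obsidian=1 sand=8
After 17 (gather 3 sulfur): hammer=10 obsidian=1 sand=8 sulfur=3
After 18 (craft parchment): hammer=10 obsidian=1 parchment=1 sand=8
After 19 (craft hammer): hammer=12 parchment=1 sand=7
After 20 (consume 1 parchment): hammer=12 sand=7
After 21 (gather 3 sand): hammer=12 sand=10
After 22 (gather 3 sand): hammer=12 sand=13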